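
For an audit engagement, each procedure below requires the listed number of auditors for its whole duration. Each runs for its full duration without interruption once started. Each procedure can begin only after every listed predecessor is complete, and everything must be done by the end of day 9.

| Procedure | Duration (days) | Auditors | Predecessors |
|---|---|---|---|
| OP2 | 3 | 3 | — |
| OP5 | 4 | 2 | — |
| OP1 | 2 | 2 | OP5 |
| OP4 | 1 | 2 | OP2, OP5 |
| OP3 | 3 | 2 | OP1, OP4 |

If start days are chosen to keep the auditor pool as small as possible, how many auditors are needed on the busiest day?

5

Schedule OP2@1, OP5@1, OP1@5, OP4@5, OP3@7: d1:5  d2:5  d3:5  d4:2  d5:4  d6:2  d7:2  d8:2  d9:2 — peak 5.
No arrangement of the 5 feasible schedules does better.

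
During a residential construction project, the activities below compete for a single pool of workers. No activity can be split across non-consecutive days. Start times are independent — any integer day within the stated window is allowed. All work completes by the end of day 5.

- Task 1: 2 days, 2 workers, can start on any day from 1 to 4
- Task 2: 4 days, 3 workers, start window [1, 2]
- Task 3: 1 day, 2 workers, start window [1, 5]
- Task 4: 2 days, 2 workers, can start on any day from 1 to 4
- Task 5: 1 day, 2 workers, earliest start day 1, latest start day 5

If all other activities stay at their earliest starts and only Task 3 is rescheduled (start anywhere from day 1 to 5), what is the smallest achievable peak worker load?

Task 3@1: d1:11  d2:7  d3:3  d4:3  d5:0 → peak 11
Task 3@2: d1:9  d2:9  d3:3  d4:3  d5:0 → peak 9
Task 3@3: d1:9  d2:7  d3:5  d4:3  d5:0 → peak 9
Task 3@4: d1:9  d2:7  d3:3  d4:5  d5:0 → peak 9
Task 3@5: d1:9  d2:7  d3:3  d4:3  d5:2 → peak 9
Best is Task 3@2, peak 9.

9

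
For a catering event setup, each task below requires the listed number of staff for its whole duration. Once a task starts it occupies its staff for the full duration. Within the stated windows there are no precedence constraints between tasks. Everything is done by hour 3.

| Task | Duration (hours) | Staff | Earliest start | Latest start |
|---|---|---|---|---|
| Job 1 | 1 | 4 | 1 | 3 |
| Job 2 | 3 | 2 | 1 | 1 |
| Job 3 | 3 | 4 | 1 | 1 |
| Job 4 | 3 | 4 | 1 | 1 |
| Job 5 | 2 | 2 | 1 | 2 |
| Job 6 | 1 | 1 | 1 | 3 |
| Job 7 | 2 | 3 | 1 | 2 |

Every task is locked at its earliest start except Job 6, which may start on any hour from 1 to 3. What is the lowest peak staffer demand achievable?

Job 6@1: h1:20  h2:15  h3:10 → peak 20
Job 6@2: h1:19  h2:16  h3:10 → peak 19
Job 6@3: h1:19  h2:15  h3:11 → peak 19
Best is Job 6@2, peak 19.

19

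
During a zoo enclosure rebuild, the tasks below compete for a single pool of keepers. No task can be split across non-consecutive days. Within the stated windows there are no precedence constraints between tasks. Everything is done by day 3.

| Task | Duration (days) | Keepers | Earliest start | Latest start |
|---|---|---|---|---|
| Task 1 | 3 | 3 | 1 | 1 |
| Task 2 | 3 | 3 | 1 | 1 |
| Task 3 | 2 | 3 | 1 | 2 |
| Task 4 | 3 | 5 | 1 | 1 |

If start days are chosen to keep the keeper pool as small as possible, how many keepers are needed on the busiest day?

14

Schedule Task 1@1, Task 2@1, Task 3@1, Task 4@1: d1:14  d2:14  d3:11 — peak 14.
No arrangement of the 2 feasible schedules does better.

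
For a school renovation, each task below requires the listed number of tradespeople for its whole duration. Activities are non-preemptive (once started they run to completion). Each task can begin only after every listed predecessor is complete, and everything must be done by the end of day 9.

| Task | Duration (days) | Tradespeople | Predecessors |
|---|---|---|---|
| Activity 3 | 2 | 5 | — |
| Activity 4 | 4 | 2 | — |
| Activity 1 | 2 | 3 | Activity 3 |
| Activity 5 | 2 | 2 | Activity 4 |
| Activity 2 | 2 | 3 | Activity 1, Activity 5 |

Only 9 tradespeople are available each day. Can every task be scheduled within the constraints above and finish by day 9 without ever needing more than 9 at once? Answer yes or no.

yes

Schedule Activity 3@1, Activity 4@1, Activity 1@3, Activity 5@5, Activity 2@7: d1:7  d2:7  d3:5  d4:5  d5:2  d6:2  d7:3  d8:3  d9:0 — peak 7 ≤ 9.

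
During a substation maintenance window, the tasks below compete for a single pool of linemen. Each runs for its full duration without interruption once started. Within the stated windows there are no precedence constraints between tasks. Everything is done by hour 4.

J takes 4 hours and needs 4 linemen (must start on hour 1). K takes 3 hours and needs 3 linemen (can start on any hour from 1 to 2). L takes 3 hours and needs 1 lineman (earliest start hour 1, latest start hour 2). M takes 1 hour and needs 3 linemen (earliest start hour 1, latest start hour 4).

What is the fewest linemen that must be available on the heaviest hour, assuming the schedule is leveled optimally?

8

Early-start (J@1, K@1, L@1, M@1) gives peak 11: h1:11  h2:8  h3:8  h4:4.
Shift M→4.
Schedule J@1, K@1, L@1, M@4: h1:8  h2:8  h3:8  h4:7 — peak 8.
Total lineman-hours = 31 over 4 hours ⇒ peak ≥ ⌈31/4⌉ = 8, so 8 is optimal.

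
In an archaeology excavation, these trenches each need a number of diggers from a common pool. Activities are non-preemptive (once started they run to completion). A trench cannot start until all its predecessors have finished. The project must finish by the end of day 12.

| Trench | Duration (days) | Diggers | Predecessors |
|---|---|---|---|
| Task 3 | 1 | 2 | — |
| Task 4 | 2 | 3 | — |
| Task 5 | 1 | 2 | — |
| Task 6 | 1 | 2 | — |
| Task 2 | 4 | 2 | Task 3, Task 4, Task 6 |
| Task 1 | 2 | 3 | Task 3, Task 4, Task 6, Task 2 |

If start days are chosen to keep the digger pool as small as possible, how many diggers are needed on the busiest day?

Early-start (Task 3@1, Task 4@1, Task 5@1, Task 6@1, Task 2@3, Task 1@7) gives peak 9: d1:9  d2:3  d3:2  d4:2  d5:2  d6:2  d7:3  d8:3  d9:0  d10:0  d11:0  d12:0.
Shift Task 4→2, Task 5→4, Task 6→5, Task 2→6, Task 1→10.
Schedule Task 3@1, Task 4@2, Task 5@4, Task 6@5, Task 2@6, Task 1@10: d1:2  d2:3  d3:3  d4:2  d5:2  d6:2  d7:2  d8:2  d9:2  d10:3  d11:3  d12:0 — peak 3.
Total digger-days = 26 over 12 days ⇒ peak ≥ ⌈26/12⌉ = 3, so 3 is optimal.

3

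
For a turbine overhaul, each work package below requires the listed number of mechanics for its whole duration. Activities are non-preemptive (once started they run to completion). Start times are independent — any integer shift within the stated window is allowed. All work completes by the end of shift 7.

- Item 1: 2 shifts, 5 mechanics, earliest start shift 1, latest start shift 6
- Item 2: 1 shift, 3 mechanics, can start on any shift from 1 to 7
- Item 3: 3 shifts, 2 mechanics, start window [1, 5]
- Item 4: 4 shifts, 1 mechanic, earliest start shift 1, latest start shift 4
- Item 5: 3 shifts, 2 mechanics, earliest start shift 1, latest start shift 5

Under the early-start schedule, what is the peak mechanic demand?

Early-start schedule: Item 1@1, Item 2@1, Item 3@1, Item 4@1, Item 5@1.
Load per shift: shift 1: 13, shift 2: 10, shift 3: 5, shift 4: 1, shift 5: 0, shift 6: 0, shift 7: 0.
Peak is 13.

13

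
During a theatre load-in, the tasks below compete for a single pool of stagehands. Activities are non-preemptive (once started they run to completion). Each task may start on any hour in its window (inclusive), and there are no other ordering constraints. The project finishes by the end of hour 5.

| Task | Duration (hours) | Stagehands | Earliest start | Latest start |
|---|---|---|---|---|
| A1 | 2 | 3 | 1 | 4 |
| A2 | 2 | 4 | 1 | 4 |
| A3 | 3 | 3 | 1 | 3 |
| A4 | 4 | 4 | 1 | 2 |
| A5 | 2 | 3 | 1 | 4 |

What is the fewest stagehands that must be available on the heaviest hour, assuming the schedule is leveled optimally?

Early-start (A1@1, A2@1, A3@1, A4@1, A5@1) gives peak 17: h1:17  h2:17  h3:7  h4:4  h5:0.
Shift A3→3, A5→3.
Schedule A1@1, A2@1, A3@3, A4@1, A5@3: h1:11  h2:11  h3:10  h4:10  h5:3 — peak 11.

11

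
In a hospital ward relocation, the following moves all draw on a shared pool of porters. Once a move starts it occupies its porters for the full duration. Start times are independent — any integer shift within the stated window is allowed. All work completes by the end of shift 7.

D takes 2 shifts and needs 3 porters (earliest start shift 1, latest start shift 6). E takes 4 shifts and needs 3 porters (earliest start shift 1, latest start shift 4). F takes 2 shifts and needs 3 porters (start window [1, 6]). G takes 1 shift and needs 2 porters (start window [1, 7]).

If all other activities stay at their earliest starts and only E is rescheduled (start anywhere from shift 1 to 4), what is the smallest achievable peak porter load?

E@1: s1:11  s2:9  s3:3  s4:3  s5:0  s6:0  s7:0 → peak 11
E@2: s1:8  s2:9  s3:3  s4:3  s5:3  s6:0  s7:0 → peak 9
E@3: s1:8  s2:6  s3:3  s4:3  s5:3  s6:3  s7:0 → peak 8
E@4: s1:8  s2:6  s3:0  s4:3  s5:3  s6:3  s7:3 → peak 8
Best is E@3, peak 8.

8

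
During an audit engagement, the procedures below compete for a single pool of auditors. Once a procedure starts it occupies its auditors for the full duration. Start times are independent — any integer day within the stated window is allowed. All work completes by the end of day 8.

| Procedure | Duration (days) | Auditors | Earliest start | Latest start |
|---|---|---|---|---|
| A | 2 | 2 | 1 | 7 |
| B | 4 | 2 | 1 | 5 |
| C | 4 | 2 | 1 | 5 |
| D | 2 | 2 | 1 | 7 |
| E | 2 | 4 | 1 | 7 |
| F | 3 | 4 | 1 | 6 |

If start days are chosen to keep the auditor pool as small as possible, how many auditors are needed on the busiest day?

6

Early-start (A@1, B@1, C@1, D@1, E@1, F@1) gives peak 16: d1:16  d2:16  d3:8  d4:4  d5:0  d6:0  d7:0  d8:0.
Shift C→5, E→3, F→5.
Schedule A@1, B@1, C@5, D@1, E@3, F@5: d1:6  d2:6  d3:6  d4:6  d5:6  d6:6  d7:6  d8:2 — peak 6.
Total auditor-days = 44 over 8 days ⇒ peak ≥ ⌈44/8⌉ = 6, so 6 is optimal.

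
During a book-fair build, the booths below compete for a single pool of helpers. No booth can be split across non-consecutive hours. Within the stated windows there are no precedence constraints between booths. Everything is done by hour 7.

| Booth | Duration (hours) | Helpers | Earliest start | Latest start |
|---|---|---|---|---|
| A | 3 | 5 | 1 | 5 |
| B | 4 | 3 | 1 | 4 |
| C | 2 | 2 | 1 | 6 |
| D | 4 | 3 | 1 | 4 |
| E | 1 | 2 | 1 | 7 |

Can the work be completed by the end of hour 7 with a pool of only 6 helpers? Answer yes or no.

no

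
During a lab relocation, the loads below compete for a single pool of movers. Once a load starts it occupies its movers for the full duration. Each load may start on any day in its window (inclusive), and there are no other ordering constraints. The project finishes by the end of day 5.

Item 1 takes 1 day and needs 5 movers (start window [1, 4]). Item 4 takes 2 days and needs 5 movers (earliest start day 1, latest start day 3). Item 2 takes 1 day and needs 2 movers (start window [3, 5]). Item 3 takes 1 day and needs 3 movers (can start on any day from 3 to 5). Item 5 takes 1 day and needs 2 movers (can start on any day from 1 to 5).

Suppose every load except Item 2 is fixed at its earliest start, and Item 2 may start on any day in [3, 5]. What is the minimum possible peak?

12

Item 2@3: d1:12  d2:5  d3:5  d4:0  d5:0 → peak 12
Item 2@4: d1:12  d2:5  d3:3  d4:2  d5:0 → peak 12
Item 2@5: d1:12  d2:5  d3:3  d4:0  d5:2 → peak 12
Best is Item 2@3, peak 12.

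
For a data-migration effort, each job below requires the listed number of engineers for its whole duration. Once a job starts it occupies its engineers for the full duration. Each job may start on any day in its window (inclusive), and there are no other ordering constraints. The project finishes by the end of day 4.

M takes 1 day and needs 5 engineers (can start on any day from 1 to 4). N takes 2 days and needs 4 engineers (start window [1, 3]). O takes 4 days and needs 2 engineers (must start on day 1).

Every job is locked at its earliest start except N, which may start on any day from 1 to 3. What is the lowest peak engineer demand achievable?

7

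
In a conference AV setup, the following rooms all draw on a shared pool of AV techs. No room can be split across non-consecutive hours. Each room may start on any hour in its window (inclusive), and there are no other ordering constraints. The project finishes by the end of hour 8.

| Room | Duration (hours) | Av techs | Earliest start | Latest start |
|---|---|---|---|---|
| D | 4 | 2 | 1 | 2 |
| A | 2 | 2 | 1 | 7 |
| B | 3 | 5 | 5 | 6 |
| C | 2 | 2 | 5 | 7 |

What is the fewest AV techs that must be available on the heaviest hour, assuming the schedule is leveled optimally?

Schedule D@1, A@1, B@5, C@5: h1:4  h2:4  h3:2  h4:2  h5:7  h6:7  h7:5  h8:0 — peak 7.

7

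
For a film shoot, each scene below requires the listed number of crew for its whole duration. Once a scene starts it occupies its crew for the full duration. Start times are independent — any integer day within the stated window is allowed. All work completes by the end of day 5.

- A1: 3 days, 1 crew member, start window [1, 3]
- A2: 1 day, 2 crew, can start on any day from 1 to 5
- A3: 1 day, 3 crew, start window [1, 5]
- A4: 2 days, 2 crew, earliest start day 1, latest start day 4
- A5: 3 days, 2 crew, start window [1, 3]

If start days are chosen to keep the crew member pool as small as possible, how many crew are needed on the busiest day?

Early-start (A1@1, A2@1, A3@1, A4@1, A5@1) gives peak 10: d1:10  d2:5  d3:3  d4:0  d5:0.
Shift A3→2, A4→4, A5→3.
Schedule A1@1, A2@1, A3@2, A4@4, A5@3: d1:3  d2:4  d3:3  d4:4  d5:4 — peak 4.
Total crew member-days = 18 over 5 days ⇒ peak ≥ ⌈18/5⌉ = 4, so 4 is optimal.

4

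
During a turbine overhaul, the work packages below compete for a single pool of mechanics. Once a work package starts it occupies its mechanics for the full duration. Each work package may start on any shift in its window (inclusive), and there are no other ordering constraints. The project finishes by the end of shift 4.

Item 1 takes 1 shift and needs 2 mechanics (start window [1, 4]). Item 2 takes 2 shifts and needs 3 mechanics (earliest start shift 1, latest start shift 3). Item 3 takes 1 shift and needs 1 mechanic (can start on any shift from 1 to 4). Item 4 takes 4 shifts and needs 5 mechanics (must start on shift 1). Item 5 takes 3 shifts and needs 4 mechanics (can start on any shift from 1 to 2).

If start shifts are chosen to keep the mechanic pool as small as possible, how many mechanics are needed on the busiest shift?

12

Early-start (Item 1@1, Item 2@1, Item 3@1, Item 4@1, Item 5@1) gives peak 15: s1:15  s2:12  s3:9  s4:5.
Shift Item 5→2.
Schedule Item 1@1, Item 2@1, Item 3@1, Item 4@1, Item 5@2: s1:11  s2:12  s3:9  s4:9 — peak 12.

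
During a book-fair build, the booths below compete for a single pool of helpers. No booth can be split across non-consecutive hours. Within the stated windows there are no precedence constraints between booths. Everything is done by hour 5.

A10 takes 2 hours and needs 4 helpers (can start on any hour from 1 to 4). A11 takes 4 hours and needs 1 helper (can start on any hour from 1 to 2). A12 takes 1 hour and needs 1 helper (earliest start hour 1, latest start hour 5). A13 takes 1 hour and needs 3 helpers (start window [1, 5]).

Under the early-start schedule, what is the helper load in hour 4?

At early start, hour 4 has: A11.
Demand: 1 = 1.

1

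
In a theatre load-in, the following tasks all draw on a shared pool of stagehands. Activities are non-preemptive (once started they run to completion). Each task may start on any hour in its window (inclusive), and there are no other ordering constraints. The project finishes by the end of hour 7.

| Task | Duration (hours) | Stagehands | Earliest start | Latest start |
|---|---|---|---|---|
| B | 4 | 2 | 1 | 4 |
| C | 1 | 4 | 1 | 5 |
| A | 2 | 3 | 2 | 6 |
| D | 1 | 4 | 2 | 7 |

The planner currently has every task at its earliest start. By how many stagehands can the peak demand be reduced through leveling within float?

4

Early-start peak: h1:6  h2:9  h3:5  h4:2  h5:0  h6:0  h7:0 ⇒ 9.
Leveled (B@1, C@5, A@2, D@6): h1:2  h2:5  h3:5  h4:2  h5:4  h6:4  h7:0 ⇒ 5.
Reduction 9 − 5 = 4.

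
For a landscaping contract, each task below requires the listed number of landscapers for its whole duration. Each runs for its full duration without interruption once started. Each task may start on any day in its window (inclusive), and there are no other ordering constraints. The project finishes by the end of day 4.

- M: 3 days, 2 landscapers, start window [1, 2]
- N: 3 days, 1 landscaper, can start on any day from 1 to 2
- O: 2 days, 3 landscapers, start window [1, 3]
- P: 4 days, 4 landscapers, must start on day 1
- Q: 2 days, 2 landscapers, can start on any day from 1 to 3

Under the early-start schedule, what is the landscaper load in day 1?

12

At early start, day 1 has: M, N, O, P, Q.
Demand: 2 + 1 + 3 + 4 + 2 = 12.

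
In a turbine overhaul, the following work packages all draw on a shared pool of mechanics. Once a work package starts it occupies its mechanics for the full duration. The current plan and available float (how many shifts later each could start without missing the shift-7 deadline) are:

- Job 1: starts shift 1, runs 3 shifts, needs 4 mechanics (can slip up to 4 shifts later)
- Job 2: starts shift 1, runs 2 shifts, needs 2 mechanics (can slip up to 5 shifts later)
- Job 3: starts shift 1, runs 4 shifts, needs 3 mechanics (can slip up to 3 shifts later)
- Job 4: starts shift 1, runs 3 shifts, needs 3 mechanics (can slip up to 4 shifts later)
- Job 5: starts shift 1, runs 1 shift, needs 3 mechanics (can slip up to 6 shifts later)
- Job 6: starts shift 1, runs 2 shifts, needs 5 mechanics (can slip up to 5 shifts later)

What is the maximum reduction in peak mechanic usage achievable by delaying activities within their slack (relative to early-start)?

Early-start peak: s1:20  s2:17  s3:10  s4:3  s5:0  s6:0  s7:0 ⇒ 20.
Leveled (Job 1@1, Job 2@4, Job 3@1, Job 4@4, Job 5@5, Job 6@6): s1:7  s2:7  s3:7  s4:8  s5:8  s6:8  s7:5 ⇒ 8.
Reduction 20 − 8 = 12.

12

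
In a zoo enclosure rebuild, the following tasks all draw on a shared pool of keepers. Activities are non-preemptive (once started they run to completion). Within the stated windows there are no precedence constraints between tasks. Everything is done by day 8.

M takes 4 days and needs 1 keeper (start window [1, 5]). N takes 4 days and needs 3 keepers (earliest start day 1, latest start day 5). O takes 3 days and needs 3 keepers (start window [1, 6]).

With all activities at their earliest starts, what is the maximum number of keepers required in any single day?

7

Early-start schedule: M@1, N@1, O@1.
Load per day: day 1: 7, day 2: 7, day 3: 7, day 4: 4, day 5: 0, day 6: 0, day 7: 0, day 8: 0.
Peak is 7.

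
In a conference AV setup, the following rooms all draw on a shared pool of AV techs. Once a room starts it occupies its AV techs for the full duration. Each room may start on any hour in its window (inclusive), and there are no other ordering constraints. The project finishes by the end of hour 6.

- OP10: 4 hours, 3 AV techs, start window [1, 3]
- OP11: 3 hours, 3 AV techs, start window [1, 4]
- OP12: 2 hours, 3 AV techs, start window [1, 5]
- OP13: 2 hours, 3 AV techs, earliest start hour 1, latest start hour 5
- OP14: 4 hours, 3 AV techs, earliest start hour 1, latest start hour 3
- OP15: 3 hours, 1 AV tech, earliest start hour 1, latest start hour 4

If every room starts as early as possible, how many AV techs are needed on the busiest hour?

16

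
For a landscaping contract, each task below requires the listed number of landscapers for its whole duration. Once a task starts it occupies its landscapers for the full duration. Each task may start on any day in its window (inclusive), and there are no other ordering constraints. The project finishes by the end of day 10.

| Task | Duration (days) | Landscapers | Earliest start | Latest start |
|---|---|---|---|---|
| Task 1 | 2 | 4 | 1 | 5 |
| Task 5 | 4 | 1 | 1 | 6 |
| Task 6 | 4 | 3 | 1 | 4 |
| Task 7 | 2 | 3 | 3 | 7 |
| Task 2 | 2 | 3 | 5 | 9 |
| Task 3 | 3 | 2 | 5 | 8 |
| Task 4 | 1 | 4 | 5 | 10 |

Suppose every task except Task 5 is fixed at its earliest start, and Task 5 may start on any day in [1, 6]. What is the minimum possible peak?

Task 5@1: d1:8  d2:8  d3:7  d4:7  d5:9  d6:5  d7:2  d8:0  d9:0  d10:0 → peak 9
Task 5@2: d1:7  d2:8  d3:7  d4:7  d5:10  d6:5  d7:2  d8:0  d9:0  d10:0 → peak 10
Task 5@3: d1:7  d2:7  d3:7  d4:7  d5:10  d6:6  d7:2  d8:0  d9:0  d10:0 → peak 10
Task 5@4: d1:7  d2:7  d3:6  d4:7  d5:10  d6:6  d7:3  d8:0  d9:0  d10:0 → peak 10
Task 5@5: d1:7  d2:7  d3:6  d4:6  d5:10  d6:6  d7:3  d8:1  d9:0  d10:0 → peak 10
Task 5@6: d1:7  d2:7  d3:6  d4:6  d5:9  d6:6  d7:3  d8:1  d9:1  d10:0 → peak 9
Best is Task 5@1, peak 9.

9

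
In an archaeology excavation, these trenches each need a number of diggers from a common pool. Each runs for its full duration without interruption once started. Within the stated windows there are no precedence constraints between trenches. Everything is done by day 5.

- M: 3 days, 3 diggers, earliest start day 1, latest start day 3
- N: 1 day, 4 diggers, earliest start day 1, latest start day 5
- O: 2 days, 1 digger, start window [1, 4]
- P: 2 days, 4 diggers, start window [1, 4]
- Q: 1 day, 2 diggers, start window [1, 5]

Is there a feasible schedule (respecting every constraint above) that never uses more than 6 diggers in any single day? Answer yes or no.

The minimum achievable peak is 7; 6 < 7, so no feasible schedule stays within the cap.

no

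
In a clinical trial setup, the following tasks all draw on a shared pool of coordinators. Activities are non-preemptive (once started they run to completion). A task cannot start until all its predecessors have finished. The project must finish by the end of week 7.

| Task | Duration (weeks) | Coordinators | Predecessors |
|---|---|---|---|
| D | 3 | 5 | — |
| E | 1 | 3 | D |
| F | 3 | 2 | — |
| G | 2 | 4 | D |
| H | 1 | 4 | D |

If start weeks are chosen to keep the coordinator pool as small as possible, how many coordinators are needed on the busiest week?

6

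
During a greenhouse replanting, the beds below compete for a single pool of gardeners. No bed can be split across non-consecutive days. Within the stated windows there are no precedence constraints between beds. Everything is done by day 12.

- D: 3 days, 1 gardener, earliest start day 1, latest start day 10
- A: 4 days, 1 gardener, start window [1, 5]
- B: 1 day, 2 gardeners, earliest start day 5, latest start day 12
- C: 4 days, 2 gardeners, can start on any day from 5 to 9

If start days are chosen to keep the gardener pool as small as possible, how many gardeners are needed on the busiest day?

2

Early-start (D@1, A@1, B@5, C@5) gives peak 4: d1:2  d2:2  d3:2  d4:1  d5:4  d6:2  d7:2  d8:2  d9:0  d10:0  d11:0  d12:0.
Shift C→6.
Schedule D@1, A@1, B@5, C@6: d1:2  d2:2  d3:2  d4:1  d5:2  d6:2  d7:2  d8:2  d9:2  d10:0  d11:0  d12:0 — peak 2.
Total gardener-days = 17 over 12 days ⇒ peak ≥ ⌈17/12⌉ = 2, so 2 is optimal.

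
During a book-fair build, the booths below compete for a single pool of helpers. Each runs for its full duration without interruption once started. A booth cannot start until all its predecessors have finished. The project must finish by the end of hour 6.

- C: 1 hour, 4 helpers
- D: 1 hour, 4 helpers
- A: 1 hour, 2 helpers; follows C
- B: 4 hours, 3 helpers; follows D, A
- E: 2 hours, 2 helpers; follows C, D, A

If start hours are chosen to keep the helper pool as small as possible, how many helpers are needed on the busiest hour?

6

Early-start (C@1, D@1, A@2, B@3, E@3) gives peak 8: h1:8  h2:2  h3:5  h4:5  h5:3  h6:3.
Shift D→2.
Schedule C@1, D@2, A@2, B@3, E@3: h1:4  h2:6  h3:5  h4:5  h5:3  h6:3 — peak 6.
No arrangement of the 6 feasible schedules does better.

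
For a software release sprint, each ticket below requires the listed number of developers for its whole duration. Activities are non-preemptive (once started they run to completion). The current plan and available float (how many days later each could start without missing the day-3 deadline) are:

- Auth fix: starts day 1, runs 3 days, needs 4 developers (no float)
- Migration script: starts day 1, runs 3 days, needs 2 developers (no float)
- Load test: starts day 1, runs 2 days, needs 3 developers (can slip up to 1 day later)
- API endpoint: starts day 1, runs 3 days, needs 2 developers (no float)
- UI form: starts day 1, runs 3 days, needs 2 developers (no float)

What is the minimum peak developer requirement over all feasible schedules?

Schedule Auth fix@1, Migration script@1, Load test@1, API endpoint@1, UI form@1: d1:13  d2:13  d3:10 — peak 13.
No arrangement of the 2 feasible schedules does better.

13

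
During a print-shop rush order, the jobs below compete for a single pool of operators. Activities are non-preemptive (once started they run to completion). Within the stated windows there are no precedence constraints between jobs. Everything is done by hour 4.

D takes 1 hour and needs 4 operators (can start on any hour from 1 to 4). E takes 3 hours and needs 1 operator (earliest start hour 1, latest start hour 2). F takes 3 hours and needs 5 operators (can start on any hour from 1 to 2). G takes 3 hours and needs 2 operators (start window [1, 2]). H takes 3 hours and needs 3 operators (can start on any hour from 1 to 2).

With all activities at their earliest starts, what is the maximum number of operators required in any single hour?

Early-start schedule: D@1, E@1, F@1, G@1, H@1.
Load per hour: hour 1: 15, hour 2: 11, hour 3: 11, hour 4: 0.
Peak is 15.

15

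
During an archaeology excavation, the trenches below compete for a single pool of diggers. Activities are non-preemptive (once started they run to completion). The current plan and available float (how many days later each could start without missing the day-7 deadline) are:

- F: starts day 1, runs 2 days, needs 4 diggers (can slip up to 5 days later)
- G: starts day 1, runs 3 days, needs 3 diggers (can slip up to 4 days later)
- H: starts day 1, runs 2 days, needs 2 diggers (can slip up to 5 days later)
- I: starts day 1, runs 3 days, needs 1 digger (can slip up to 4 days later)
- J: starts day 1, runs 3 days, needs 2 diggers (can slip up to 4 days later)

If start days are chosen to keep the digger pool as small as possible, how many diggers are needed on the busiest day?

5

Early-start (F@1, G@1, H@1, I@1, J@1) gives peak 12: d1:12  d2:12  d3:6  d4:0  d5:0  d6:0  d7:0.
Shift G→3, H→6, J→4.
Schedule F@1, G@3, H@6, I@1, J@4: d1:5  d2:5  d3:4  d4:5  d5:5  d6:4  d7:2 — peak 5.
Total digger-days = 30 over 7 days ⇒ peak ≥ ⌈30/7⌉ = 5, so 5 is optimal.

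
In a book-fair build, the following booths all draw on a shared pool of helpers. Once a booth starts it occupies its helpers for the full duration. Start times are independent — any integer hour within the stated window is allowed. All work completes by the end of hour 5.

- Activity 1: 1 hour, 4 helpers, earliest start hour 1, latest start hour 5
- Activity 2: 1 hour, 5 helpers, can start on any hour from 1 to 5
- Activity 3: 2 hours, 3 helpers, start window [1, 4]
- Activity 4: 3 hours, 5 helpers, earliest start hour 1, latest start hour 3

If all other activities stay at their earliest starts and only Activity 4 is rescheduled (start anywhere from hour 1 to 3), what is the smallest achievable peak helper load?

12

Activity 4@1: h1:17  h2:8  h3:5  h4:0  h5:0 → peak 17
Activity 4@2: h1:12  h2:8  h3:5  h4:5  h5:0 → peak 12
Activity 4@3: h1:12  h2:3  h3:5  h4:5  h5:5 → peak 12
Best is Activity 4@2, peak 12.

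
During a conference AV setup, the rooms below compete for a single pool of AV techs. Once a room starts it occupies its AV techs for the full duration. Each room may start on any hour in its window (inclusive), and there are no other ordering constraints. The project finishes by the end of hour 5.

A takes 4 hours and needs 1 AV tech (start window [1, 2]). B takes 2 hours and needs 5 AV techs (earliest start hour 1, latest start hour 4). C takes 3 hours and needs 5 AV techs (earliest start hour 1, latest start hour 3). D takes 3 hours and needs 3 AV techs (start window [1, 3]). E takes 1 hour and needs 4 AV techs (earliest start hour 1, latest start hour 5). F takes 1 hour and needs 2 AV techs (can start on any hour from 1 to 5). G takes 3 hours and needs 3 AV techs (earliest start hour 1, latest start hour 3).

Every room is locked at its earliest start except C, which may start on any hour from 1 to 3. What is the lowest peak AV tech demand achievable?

18

C@1: h1:23  h2:17  h3:12  h4:1  h5:0 → peak 23
C@2: h1:18  h2:17  h3:12  h4:6  h5:0 → peak 18
C@3: h1:18  h2:12  h3:12  h4:6  h5:5 → peak 18
Best is C@2, peak 18.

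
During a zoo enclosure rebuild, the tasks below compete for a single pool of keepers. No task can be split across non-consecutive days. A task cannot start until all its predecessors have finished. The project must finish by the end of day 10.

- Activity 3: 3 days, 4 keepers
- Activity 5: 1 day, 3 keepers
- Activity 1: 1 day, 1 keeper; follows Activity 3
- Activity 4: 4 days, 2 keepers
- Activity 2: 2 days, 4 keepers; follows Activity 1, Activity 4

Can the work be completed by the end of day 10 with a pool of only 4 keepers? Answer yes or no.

yes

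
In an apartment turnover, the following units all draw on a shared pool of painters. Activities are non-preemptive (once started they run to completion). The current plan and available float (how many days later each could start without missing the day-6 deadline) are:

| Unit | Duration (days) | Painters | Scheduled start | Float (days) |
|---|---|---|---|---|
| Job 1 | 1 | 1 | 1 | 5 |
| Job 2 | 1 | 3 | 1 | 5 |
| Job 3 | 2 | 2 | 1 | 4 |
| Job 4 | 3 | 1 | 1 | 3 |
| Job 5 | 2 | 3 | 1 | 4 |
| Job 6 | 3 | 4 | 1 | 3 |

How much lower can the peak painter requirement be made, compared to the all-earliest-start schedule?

9

Early-start peak: d1:14  d2:10  d3:5  d4:0  d5:0  d6:0 ⇒ 14.
Leveled (Job 1@1, Job 2@1, Job 3@2, Job 4@4, Job 5@2, Job 6@4): d1:4  d2:5  d3:5  d4:5  d5:5  d6:5 ⇒ 5.
Reduction 14 − 5 = 9.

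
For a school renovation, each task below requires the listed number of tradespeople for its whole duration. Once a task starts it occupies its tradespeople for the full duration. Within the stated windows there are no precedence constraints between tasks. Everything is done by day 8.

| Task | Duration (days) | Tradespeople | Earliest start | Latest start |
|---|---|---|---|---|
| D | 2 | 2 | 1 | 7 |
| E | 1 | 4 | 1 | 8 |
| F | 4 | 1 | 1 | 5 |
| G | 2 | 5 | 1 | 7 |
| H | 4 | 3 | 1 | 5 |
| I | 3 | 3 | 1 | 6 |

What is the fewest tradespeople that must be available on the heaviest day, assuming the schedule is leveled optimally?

6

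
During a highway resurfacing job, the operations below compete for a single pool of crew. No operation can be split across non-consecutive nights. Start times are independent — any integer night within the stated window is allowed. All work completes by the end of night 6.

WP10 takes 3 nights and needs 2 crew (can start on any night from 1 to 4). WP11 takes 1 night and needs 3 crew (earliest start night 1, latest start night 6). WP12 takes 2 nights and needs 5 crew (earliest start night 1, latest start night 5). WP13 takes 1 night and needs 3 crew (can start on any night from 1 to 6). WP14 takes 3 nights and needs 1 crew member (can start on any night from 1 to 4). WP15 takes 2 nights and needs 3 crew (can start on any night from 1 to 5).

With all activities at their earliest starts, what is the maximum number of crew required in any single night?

17

Early-start schedule: WP10@1, WP11@1, WP12@1, WP13@1, WP14@1, WP15@1.
Load per night: night 1: 17, night 2: 11, night 3: 3, night 4: 0, night 5: 0, night 6: 0.
Peak is 17.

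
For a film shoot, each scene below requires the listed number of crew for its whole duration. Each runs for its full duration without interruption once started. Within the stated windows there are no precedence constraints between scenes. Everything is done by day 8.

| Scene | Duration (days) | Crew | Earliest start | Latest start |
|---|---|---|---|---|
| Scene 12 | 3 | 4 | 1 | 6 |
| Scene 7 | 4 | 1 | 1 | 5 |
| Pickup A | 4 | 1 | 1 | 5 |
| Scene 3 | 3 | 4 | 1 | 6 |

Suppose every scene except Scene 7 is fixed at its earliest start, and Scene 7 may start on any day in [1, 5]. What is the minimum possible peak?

9

Scene 7@1: d1:10  d2:10  d3:10  d4:2  d5:0  d6:0  d7:0  d8:0 → peak 10
Scene 7@2: d1:9  d2:10  d3:10  d4:2  d5:1  d6:0  d7:0  d8:0 → peak 10
Scene 7@3: d1:9  d2:9  d3:10  d4:2  d5:1  d6:1  d7:0  d8:0 → peak 10
Scene 7@4: d1:9  d2:9  d3:9  d4:2  d5:1  d6:1  d7:1  d8:0 → peak 9
Scene 7@5: d1:9  d2:9  d3:9  d4:1  d5:1  d6:1  d7:1  d8:1 → peak 9
Best is Scene 7@4, peak 9.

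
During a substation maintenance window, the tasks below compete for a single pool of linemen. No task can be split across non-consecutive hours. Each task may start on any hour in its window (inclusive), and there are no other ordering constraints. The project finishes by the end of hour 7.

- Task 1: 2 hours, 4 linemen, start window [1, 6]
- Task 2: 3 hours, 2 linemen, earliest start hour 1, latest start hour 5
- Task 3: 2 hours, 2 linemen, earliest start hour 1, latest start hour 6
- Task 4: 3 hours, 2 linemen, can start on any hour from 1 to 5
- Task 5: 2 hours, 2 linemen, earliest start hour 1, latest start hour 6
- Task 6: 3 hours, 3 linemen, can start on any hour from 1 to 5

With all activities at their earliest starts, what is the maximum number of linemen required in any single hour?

15

Early-start schedule: Task 1@1, Task 2@1, Task 3@1, Task 4@1, Task 5@1, Task 6@1.
Load per hour: hour 1: 15, hour 2: 15, hour 3: 7, hour 4: 0, hour 5: 0, hour 6: 0, hour 7: 0.
Peak is 15.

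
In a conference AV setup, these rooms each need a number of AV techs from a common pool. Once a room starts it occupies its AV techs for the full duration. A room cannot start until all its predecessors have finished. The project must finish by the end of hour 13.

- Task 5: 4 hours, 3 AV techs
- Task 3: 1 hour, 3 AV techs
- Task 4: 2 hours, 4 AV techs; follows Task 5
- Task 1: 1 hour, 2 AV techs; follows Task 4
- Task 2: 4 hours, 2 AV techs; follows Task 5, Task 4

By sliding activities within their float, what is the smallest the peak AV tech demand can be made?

Early-start (Task 5@1, Task 3@1, Task 4@5, Task 1@7, Task 2@7) gives peak 6: h1:6  h2:3  h3:3  h4:3  h5:4  h6:4  h7:4  h8:2  h9:2  h10:2  h11:0  h12:0  h13:0.
Shift Task 3→5, Task 4→6, Task 1→8, Task 2→8.
Schedule Task 5@1, Task 3@5, Task 4@6, Task 1@8, Task 2@8: h1:3  h2:3  h3:3  h4:3  h5:3  h6:4  h7:4  h8:4  h9:2  h10:2  h11:2  h12:0  h13:0 — peak 4.

4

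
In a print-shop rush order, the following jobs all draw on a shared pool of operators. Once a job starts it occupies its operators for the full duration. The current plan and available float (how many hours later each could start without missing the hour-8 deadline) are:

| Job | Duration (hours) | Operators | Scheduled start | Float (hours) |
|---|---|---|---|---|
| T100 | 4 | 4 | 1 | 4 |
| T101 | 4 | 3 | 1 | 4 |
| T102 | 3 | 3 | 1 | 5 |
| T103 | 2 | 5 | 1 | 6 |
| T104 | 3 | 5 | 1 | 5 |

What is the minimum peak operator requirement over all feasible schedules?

Early-start (T100@1, T101@1, T102@1, T103@1, T104@1) gives peak 20: h1:20  h2:20  h3:15  h4:7  h5:0  h6:0  h7:0  h8:0.
Shift T101→5, T103→4, T104→6.
Schedule T100@1, T101@5, T102@1, T103@4, T104@6: h1:7  h2:7  h3:7  h4:9  h5:8  h6:8  h7:8  h8:8 — peak 9.

9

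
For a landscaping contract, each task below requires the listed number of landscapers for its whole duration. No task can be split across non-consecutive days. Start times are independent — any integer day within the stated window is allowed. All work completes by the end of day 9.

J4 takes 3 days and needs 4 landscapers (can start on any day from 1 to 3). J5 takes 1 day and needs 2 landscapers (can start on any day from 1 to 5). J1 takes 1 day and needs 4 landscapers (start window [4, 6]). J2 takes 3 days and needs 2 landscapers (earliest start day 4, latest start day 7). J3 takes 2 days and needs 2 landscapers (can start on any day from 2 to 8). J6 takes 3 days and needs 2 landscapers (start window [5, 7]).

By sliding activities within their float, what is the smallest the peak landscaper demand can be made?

Early-start (J4@1, J5@1, J1@4, J2@4, J3@2, J6@5) gives peak 6: d1:6  d2:6  d3:6  d4:6  d5:4  d6:4  d7:2  d8:0  d9:0.
Shift J5→4, J1→6, J2→7, J3→4, J6→7.
Schedule J4@1, J5@4, J1@6, J2@7, J3@4, J6@7: d1:4  d2:4  d3:4  d4:4  d5:2  d6:4  d7:4  d8:4  d9:4 — peak 4.
Total landscaper-days = 34 over 9 days ⇒ peak ≥ ⌈34/9⌉ = 4, so 4 is optimal.

4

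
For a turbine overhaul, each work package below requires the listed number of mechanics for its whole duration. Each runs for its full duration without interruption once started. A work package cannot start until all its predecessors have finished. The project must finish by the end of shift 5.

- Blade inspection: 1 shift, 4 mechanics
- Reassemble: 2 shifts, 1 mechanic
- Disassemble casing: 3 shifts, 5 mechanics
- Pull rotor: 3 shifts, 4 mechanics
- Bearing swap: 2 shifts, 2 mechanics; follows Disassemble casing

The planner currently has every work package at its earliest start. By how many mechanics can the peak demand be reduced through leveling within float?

Early-start peak: s1:14  s2:10  s3:9  s4:2  s5:2 ⇒ 14.
Leveled (Blade inspection@1, Reassemble@4, Disassemble casing@1, Pull rotor@2, Bearing swap@4): s1:9  s2:9  s3:9  s4:7  s5:3 ⇒ 9.
Reduction 14 − 9 = 5.

5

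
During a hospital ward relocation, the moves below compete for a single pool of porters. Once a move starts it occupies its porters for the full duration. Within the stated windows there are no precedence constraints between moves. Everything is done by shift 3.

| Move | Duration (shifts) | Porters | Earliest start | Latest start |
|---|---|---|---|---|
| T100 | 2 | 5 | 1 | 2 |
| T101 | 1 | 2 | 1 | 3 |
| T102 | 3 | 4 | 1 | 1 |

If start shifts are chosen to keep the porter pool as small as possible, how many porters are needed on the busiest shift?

9

Early-start (T100@1, T101@1, T102@1) gives peak 11: s1:11  s2:9  s3:4.
Shift T101→3.
Schedule T100@1, T101@3, T102@1: s1:9  s2:9  s3:6 — peak 9.
No arrangement of the 6 feasible schedules does better.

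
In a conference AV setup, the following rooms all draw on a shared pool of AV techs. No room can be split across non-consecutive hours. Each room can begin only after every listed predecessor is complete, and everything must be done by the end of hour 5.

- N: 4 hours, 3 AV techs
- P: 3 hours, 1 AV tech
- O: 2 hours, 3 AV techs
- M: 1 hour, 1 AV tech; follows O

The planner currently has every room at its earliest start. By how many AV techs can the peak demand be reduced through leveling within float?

Early-start peak: h1:7  h2:7  h3:5  h4:3  h5:0 ⇒ 7.
Leveled (N@1, P@3, O@1, M@3): h1:6  h2:6  h3:5  h4:4  h5:1 ⇒ 6.
Reduction 7 − 6 = 1.

1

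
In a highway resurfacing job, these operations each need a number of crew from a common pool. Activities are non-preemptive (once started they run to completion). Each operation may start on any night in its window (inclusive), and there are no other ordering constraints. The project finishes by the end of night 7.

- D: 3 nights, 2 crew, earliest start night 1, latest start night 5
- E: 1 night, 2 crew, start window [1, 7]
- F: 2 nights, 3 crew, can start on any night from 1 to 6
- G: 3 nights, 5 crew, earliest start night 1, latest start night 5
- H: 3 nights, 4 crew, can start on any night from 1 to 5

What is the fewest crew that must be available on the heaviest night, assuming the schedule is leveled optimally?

Early-start (D@1, E@1, F@1, G@1, H@1) gives peak 16: n1:16  n2:14  n3:11  n4:0  n5:0  n6:0  n7:0.
Shift F→5, G→2, H→5.
Schedule D@1, E@1, F@5, G@2, H@5: n1:4  n2:7  n3:7  n4:5  n5:7  n6:7  n7:4 — peak 7.

7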